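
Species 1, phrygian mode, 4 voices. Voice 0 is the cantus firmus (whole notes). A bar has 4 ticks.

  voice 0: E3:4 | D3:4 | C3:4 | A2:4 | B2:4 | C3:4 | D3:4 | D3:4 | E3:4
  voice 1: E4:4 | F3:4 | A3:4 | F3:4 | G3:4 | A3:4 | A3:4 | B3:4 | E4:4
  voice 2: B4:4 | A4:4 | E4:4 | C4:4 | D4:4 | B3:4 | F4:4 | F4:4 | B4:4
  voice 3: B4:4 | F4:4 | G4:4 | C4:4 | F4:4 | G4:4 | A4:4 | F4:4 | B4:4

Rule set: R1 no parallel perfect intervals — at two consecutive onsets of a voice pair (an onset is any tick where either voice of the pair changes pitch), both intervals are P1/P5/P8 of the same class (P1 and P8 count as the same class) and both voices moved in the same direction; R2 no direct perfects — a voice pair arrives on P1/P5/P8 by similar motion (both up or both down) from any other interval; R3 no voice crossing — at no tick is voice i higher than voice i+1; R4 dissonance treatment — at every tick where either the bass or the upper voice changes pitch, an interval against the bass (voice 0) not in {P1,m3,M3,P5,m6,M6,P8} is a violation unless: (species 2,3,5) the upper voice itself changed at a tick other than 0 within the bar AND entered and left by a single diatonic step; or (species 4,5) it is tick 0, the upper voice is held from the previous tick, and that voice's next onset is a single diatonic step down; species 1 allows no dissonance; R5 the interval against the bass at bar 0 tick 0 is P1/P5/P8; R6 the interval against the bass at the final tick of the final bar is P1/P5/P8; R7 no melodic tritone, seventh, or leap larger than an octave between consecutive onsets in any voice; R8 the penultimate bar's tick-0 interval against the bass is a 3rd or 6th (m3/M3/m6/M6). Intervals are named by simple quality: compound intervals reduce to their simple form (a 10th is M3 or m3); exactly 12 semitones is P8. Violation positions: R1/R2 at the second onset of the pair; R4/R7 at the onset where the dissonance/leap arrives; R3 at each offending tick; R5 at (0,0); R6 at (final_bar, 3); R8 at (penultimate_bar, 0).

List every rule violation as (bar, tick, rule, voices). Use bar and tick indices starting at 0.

bar 0: v0=E3 v1=E4 v2=B4 v3=B4 downbeat P5
bar 1: v0=D3 v1=F3 v2=A4 v3=F4 downbeat m3
bar 2: v0=C3 v1=A3 v2=E4 v3=G4 downbeat P5
bar 3: v0=A2 v1=F3 v2=C4 v3=C4 downbeat m3
bar 4: v0=B2 v1=G3 v2=D4 v3=F4 downbeat TT
bar 5: v0=C3 v1=A3 v2=B3 v3=G4 downbeat P5
bar 6: v0=D3 v1=A3 v2=F4 v3=A4 downbeat P5
bar 7: v0=D3 v1=B3 v2=F4 v3=F4 downbeat m3
bar 8: v0=E3 v1=E4 v2=B4 v3=B4 downbeat P5
  -> R1 @ bar 1 tick 0 v(0, 2): E3/B4 P5 -> D3/A4 P5 similar
  -> R2 @ bar 1 tick 0 v(1, 3): E4/B4 P5 -> F3/F4 P8 similar
  -> R3 @ bar 1 tick 0 v(2, 3): A4 above F4
  -> R7 @ bar 1 tick 0 v(1,): E4->F3 leap 11st
  -> R7 @ bar 1 tick 0 v(3,): B4->F4 leap 6st
  -> R3 @ bar 1 tick 1 v(2, 3): A4 above F4
  -> R3 @ bar 1 tick 2 v(2, 3): A4 above F4
  -> R3 @ bar 1 tick 3 v(2, 3): A4 above F4
  -> R1 @ bar 3 tick 0 v(1, 2): A3/E4 P5 -> F3/C4 P5 similar
  -> R2 @ bar 3 tick 0 v(1, 3): A3/G4 m7 -> F3/C4 P5 similar
  -> R2 @ bar 3 tick 0 v(2, 3): E4/G4 m3 -> C4/C4 P1 similar
  -> R1 @ bar 4 tick 0 v(1, 2): F3/C4 P5 -> G3/D4 P5 similar
  -> R4 @ bar 4 tick 0 v(0, 3): B2/F4 TT untreated
  -> R2 @ bar 5 tick 0 v(0, 3): B2/F4 TT -> C3/G4 P5 similar
  -> R4 @ bar 5 tick 0 v(0, 2): C3/B3 M7 untreated
  -> R1 @ bar 6 tick 0 v(0, 3): C3/G4 P5 -> D3/A4 P5 similar
  -> R7 @ bar 6 tick 0 v(2,): B3->F4 leap 6st
  -> R1 @ bar 8 tick 0 v(2, 3): F4/F4 P1 -> B4/B4 P1 similar
  -> R2 @ bar 8 tick 0 v(0, 1): D3/B3 M6 -> E3/E4 P8 similar
  -> R2 @ bar 8 tick 0 v(0, 2): D3/F4 m3 -> E3/B4 P5 similar
  -> R2 @ bar 8 tick 0 v(0, 3): D3/F4 m3 -> E3/B4 P5 similar
  -> R2 @ bar 8 tick 0 v(1, 2): B3/F4 TT -> E4/B4 P5 similar
  -> R2 @ bar 8 tick 0 v(1, 3): B3/F4 TT -> E4/B4 P5 similar
  -> R7 @ bar 8 tick 0 v(2,): F4->B4 leap 6st
  -> R7 @ bar 8 tick 0 v(3,): F4->B4 leap 6st

(1, 0, R1, (0, 2))
(1, 0, R2, (1, 3))
(1, 0, R3, (2, 3))
(1, 0, R7, (1,))
(1, 0, R7, (3,))
(1, 1, R3, (2, 3))
(1, 2, R3, (2, 3))
(1, 3, R3, (2, 3))
(3, 0, R1, (1, 2))
(3, 0, R2, (1, 3))
(3, 0, R2, (2, 3))
(4, 0, R1, (1, 2))
(4, 0, R4, (0, 3))
(5, 0, R2, (0, 3))
(5, 0, R4, (0, 2))
(6, 0, R1, (0, 3))
(6, 0, R7, (2,))
(8, 0, R1, (2, 3))
(8, 0, R2, (0, 1))
(8, 0, R2, (0, 2))
(8, 0, R2, (0, 3))
(8, 0, R2, (1, 2))
(8, 0, R2, (1, 3))
(8, 0, R7, (2,))
(8, 0, R7, (3,))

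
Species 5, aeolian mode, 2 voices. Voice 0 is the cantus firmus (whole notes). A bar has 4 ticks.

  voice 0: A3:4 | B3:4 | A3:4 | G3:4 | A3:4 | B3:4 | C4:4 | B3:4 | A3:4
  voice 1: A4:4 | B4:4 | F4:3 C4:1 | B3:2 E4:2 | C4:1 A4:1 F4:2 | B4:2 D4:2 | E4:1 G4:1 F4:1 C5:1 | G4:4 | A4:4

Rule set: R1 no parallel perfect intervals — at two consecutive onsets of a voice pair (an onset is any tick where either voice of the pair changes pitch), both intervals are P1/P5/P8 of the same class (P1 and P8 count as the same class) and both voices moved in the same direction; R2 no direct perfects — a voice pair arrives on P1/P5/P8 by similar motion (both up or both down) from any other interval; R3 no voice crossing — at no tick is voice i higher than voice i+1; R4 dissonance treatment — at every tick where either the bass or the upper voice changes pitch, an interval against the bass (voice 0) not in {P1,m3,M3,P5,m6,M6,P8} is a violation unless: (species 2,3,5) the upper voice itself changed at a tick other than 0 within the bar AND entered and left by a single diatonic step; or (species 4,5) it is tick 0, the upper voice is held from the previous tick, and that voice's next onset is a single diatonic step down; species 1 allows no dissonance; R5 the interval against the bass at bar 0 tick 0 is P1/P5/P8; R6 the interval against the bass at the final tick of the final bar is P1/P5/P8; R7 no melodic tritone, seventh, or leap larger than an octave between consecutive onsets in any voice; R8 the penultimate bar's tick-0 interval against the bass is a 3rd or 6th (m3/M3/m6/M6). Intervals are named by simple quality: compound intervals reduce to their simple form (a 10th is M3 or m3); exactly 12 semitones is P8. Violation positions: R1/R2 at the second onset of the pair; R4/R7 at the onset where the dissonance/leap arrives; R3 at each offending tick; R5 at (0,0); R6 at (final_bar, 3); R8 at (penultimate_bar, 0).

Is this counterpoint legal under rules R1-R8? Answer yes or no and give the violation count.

bar 0: v0=A3 v1=A4 (P8)
bar 1: v0=B3 v1=B4 (P8)
bar 2: v0=A3 v1=F4 (m6)
bar 3: v0=G3 v1=B3 (M3)
bar 4: v0=A3 v1=C4 (m3)
bar 5: v0=B3 v1=B4 (P8)
bar 6: v0=C4 v1=E4 (M3)
bar 7: v0=B3 v1=G4 (m6)
bar 8: v0=A3 v1=A4 (P8)
  R1 @ bar1.0: A3/A4 P8 -> B3/B4 P8 similar
  R7 @ bar2.0: B4->F4 leap 6st
  R2 @ bar5.0: A3/F4 m6 -> B3/B4 P8 similar
  R7 @ bar5.0: F4->B4 leap 6st
  R4 @ bar6.2: C4/F4 P4 untreated

No (5 violations)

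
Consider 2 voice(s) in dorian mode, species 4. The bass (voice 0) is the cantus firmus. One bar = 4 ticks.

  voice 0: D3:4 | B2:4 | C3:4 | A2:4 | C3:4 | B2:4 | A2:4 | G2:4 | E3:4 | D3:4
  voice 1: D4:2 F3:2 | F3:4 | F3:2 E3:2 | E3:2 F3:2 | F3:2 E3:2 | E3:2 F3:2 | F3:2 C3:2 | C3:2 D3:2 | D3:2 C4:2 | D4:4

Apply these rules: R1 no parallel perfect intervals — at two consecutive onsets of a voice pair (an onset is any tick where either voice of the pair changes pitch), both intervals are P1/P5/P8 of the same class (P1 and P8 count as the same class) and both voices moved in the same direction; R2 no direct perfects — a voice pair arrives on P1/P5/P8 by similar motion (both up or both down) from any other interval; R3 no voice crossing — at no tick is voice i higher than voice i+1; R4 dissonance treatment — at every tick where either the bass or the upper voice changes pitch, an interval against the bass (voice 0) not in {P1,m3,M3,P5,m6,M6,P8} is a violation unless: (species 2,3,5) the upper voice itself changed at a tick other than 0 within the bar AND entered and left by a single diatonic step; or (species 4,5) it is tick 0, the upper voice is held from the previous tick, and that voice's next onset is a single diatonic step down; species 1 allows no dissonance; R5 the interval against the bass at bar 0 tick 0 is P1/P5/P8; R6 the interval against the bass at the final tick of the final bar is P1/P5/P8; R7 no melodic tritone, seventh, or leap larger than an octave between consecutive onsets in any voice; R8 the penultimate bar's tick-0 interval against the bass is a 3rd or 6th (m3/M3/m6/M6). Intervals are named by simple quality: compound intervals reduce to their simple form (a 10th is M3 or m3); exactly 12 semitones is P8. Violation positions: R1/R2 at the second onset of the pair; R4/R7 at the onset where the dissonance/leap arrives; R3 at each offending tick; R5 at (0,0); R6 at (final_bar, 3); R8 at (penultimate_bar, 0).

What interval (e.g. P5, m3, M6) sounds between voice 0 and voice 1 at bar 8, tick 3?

m6

voice 0=E3 voice 1=C4 -> m6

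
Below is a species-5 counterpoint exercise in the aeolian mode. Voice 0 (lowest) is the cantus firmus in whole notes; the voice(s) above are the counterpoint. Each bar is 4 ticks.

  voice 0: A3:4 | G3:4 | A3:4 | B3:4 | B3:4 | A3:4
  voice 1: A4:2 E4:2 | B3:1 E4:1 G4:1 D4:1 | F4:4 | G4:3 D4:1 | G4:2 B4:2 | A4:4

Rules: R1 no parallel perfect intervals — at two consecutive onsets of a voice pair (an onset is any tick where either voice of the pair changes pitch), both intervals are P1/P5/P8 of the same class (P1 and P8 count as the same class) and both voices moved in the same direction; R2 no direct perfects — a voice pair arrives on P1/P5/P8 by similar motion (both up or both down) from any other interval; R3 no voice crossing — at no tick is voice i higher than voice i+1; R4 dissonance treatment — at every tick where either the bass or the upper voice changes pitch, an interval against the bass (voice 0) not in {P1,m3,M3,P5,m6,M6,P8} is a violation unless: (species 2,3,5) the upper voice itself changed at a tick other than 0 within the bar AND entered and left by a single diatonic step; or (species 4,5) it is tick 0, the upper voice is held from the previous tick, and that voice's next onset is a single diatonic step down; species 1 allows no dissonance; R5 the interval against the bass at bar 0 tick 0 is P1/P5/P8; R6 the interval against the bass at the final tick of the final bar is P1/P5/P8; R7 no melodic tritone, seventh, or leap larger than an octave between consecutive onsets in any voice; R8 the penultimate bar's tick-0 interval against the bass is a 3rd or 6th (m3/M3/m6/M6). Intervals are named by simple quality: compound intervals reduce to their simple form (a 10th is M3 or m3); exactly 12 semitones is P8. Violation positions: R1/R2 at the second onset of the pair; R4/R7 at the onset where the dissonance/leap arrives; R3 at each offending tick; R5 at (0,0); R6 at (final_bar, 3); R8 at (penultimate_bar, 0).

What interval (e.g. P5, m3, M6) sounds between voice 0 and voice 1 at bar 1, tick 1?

M6

voice 0=G3 voice 1=E4 -> M6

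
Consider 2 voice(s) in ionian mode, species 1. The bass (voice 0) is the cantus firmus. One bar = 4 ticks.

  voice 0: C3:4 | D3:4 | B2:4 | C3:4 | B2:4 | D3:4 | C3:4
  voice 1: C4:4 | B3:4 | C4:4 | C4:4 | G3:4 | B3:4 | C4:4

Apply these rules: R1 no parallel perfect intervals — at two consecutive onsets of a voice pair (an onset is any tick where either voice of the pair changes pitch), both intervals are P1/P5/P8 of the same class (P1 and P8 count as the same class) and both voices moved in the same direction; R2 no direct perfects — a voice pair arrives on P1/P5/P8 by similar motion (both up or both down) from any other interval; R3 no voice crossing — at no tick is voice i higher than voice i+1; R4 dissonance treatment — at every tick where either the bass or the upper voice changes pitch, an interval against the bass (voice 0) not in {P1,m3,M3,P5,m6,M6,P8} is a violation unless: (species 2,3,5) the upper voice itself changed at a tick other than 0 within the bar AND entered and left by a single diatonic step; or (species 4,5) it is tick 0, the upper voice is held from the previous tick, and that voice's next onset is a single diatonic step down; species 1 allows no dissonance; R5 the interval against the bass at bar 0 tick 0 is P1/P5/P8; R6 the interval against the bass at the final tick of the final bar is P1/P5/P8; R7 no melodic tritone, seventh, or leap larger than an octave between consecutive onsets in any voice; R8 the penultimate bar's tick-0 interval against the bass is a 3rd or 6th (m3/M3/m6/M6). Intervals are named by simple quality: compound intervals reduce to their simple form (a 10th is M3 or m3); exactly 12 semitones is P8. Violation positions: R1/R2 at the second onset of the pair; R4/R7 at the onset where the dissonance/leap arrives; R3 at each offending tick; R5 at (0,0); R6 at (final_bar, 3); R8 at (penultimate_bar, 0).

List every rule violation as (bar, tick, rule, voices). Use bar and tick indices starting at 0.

(2, 0, R4, (0, 1))

bar 0: v0=C3 v1=C4 downbeat P8
bar 1: v0=D3 v1=B3 downbeat M6
bar 2: v0=B2 v1=C4 downbeat m2
bar 3: v0=C3 v1=C4 downbeat P8
bar 4: v0=B2 v1=G3 downbeat m6
bar 5: v0=D3 v1=B3 downbeat M6
bar 6: v0=C3 v1=C4 downbeat P8
  -> R4 @ bar 2 tick 0 v(0, 1): B2/C4 m2 untreated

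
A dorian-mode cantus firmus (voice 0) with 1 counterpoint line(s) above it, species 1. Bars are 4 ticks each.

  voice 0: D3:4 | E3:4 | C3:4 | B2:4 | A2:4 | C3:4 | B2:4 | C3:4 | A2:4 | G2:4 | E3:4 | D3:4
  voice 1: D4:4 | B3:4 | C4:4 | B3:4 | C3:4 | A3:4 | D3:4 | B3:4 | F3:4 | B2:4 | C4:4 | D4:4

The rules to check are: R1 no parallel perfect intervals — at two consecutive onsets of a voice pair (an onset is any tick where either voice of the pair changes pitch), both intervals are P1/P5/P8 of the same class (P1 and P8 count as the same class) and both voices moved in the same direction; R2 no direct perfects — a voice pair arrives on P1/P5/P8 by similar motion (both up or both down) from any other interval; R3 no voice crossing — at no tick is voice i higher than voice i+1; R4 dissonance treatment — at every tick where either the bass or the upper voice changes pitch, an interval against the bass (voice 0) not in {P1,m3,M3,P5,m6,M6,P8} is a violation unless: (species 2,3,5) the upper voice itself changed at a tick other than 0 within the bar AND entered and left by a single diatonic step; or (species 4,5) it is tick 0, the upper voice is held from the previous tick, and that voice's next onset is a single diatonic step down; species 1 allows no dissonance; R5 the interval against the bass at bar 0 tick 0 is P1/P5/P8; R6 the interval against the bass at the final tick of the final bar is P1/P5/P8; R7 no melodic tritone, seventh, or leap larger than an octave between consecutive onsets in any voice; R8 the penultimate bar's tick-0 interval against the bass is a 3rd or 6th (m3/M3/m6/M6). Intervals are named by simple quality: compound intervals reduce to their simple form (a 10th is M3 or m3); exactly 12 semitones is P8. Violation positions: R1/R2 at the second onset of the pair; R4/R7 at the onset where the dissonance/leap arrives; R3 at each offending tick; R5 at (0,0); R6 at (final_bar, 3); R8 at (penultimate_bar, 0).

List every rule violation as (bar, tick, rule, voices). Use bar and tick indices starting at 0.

(3, 0, R1, (0, 1))
(4, 0, R7, (1,))
(7, 0, R4, (0, 1))
(8, 0, R7, (1,))
(9, 0, R7, (1,))
(10, 0, R7, (1,))

bar 0: v0=D3 v1=D4 downbeat P8
bar 1: v0=E3 v1=B3 downbeat P5
bar 2: v0=C3 v1=C4 downbeat P8
bar 3: v0=B2 v1=B3 downbeat P8
bar 4: v0=A2 v1=C3 downbeat m3
bar 5: v0=C3 v1=A3 downbeat M6
bar 6: v0=B2 v1=D3 downbeat m3
bar 7: v0=C3 v1=B3 downbeat M7
bar 8: v0=A2 v1=F3 downbeat m6
bar 9: v0=G2 v1=B2 downbeat M3
bar 10: v0=E3 v1=C4 downbeat m6
bar 11: v0=D3 v1=D4 downbeat P8
  -> R1 @ bar 3 tick 0 v(0, 1): C3/C4 P8 -> B2/B3 P8 similar
  -> R7 @ bar 4 tick 0 v(1,): B3->C3 leap 11st
  -> R4 @ bar 7 tick 0 v(0, 1): C3/B3 M7 untreated
  -> R7 @ bar 8 tick 0 v(1,): B3->F3 leap 6st
  -> R7 @ bar 9 tick 0 v(1,): F3->B2 leap 6st
  -> R7 @ bar 10 tick 0 v(1,): B2->C4 leap 13st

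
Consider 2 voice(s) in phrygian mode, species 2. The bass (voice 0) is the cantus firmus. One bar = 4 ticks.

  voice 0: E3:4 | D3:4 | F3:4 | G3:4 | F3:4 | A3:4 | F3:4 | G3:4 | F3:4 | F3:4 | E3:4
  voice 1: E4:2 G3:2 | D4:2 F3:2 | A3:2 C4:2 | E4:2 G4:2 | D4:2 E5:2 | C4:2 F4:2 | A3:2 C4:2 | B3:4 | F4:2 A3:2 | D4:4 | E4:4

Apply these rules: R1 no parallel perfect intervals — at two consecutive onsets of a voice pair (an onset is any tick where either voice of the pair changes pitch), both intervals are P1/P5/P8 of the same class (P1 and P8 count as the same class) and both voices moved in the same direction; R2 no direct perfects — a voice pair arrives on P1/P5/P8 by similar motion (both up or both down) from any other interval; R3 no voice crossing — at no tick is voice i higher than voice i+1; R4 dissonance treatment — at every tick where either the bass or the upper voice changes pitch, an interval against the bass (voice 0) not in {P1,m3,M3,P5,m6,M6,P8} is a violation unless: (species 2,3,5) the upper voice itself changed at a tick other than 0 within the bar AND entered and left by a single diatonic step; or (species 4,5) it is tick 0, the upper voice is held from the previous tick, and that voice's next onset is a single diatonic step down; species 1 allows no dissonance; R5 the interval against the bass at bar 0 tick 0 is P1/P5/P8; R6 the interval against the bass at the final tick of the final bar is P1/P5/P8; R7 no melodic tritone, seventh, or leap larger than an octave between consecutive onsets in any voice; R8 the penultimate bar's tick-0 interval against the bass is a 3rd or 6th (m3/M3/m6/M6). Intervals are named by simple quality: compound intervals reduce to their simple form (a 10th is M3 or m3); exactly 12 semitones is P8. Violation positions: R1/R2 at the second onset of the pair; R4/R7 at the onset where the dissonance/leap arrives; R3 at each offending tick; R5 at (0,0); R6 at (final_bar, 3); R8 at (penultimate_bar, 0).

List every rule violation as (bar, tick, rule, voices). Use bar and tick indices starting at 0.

bar 0: v0=E3 v1=E4 downbeat P8
bar 1: v0=D3 v1=D4 downbeat P8
bar 2: v0=F3 v1=A3 downbeat M3
bar 3: v0=G3 v1=E4 downbeat M6
bar 4: v0=F3 v1=D4 downbeat M6
bar 5: v0=A3 v1=C4 downbeat m3
bar 6: v0=F3 v1=A3 downbeat M3
bar 7: v0=G3 v1=B3 downbeat M3
bar 8: v0=F3 v1=F4 downbeat P8
bar 9: v0=F3 v1=D4 downbeat M6
bar 10: v0=E3 v1=E4 downbeat P8
  -> R4 @ bar 4 tick 2 v(0, 1): F3/E5 M7 untreated
  -> R7 @ bar 4 tick 2 v(1,): D4->E5 leap 14st
  -> R7 @ bar 5 tick 0 v(1,): E5->C4 leap 16st
  -> R7 @ bar 8 tick 0 v(1,): B3->F4 leap 6st

(4, 2, R4, (0, 1))
(4, 2, R7, (1,))
(5, 0, R7, (1,))
(8, 0, R7, (1,))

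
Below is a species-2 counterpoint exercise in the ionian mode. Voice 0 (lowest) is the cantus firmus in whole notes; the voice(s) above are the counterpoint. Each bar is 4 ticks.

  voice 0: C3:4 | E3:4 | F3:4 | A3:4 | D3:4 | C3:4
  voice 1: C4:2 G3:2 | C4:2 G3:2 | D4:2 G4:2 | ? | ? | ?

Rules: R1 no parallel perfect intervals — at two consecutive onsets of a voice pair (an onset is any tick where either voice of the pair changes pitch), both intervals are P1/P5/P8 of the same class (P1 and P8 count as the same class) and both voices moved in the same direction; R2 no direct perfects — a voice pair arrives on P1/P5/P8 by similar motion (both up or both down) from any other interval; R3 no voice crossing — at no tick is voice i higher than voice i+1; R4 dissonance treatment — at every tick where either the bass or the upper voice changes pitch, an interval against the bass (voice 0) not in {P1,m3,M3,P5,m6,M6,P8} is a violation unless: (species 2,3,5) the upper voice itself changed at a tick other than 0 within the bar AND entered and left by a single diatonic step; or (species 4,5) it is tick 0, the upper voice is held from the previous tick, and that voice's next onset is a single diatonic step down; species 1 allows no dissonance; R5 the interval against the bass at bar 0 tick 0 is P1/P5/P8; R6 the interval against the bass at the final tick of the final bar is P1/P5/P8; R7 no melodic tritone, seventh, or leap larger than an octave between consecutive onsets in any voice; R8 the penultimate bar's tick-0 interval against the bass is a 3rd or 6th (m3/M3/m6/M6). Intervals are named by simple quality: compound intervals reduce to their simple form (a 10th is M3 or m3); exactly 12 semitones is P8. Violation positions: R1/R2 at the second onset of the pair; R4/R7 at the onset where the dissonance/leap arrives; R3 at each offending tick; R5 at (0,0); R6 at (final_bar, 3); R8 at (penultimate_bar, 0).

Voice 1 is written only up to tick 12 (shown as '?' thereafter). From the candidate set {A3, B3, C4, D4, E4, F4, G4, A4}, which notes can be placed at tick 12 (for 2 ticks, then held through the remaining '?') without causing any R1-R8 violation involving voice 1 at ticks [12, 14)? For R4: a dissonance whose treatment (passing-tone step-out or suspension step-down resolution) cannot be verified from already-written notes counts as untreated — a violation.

A3: violates R7
B3: violates R4
C4: legal
D4: violates R4
E4: legal
F4: legal
G4: violates R4
A4: violates R2

{C4, E4, F4}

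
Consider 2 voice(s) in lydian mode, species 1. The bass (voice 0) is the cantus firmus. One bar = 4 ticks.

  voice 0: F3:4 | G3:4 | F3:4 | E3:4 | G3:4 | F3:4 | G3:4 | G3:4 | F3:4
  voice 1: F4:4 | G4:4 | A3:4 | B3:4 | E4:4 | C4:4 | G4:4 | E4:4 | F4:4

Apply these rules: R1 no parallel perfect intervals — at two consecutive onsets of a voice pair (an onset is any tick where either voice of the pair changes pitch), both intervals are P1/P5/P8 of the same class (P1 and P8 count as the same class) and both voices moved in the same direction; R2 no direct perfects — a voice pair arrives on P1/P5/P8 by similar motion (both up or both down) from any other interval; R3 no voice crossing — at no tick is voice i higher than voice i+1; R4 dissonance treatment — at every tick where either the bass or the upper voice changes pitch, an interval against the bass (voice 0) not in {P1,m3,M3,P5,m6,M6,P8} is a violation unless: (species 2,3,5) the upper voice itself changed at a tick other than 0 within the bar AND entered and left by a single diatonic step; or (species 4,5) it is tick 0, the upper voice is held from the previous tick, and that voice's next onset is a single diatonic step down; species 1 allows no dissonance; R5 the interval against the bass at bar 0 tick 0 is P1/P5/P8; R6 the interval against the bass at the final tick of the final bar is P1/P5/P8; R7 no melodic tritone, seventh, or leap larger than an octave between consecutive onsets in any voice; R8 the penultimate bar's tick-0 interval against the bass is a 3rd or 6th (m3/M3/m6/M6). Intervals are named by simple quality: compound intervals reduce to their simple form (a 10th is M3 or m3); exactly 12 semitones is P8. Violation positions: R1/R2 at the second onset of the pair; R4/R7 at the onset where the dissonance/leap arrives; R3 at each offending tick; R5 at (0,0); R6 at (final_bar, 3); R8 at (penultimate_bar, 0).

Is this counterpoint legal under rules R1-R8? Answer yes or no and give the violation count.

bar 0: v0=F3 v1=F4 (P8)
bar 1: v0=G3 v1=G4 (P8)
bar 2: v0=F3 v1=A3 (M3)
bar 3: v0=E3 v1=B3 (P5)
bar 4: v0=G3 v1=E4 (M6)
bar 5: v0=F3 v1=C4 (P5)
bar 6: v0=G3 v1=G4 (P8)
bar 7: v0=G3 v1=E4 (M6)
bar 8: v0=F3 v1=F4 (P8)
  R1 @ bar1.0: F3/F4 P8 -> G3/G4 P8 similar
  R7 @ bar2.0: G4->A3 leap 10st
  R2 @ bar5.0: G3/E4 M6 -> F3/C4 P5 similar
  R2 @ bar6.0: F3/C4 P5 -> G3/G4 P8 similar

No (4 violations)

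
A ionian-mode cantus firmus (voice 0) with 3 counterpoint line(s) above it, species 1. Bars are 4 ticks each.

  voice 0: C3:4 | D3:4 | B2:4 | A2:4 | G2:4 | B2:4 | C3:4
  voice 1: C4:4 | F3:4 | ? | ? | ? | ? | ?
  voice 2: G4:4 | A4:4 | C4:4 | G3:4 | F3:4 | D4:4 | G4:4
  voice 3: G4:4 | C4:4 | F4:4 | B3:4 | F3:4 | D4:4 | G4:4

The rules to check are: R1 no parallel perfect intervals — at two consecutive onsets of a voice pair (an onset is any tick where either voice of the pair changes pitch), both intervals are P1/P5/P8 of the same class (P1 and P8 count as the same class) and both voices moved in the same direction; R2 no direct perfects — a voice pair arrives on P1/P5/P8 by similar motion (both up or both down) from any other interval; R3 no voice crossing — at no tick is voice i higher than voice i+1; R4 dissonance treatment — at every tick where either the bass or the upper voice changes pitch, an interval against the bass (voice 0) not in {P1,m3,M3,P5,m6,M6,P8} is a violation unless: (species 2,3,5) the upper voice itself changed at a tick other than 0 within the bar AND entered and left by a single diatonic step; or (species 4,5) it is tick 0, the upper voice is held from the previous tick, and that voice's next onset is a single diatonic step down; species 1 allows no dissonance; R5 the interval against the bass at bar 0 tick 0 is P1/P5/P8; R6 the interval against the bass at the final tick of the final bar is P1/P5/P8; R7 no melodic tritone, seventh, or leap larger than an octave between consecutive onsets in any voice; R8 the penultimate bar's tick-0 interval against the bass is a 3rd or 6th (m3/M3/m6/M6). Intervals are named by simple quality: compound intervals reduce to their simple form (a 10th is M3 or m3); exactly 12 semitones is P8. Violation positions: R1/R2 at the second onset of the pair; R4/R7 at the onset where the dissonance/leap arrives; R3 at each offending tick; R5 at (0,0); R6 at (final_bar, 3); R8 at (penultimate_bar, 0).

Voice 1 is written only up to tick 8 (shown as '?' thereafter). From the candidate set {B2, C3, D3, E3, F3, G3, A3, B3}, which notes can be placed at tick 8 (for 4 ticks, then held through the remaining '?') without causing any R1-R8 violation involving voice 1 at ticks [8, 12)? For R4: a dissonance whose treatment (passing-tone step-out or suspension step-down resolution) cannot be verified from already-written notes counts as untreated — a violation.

{D3, G3}

B2: violates R2,R7
C3: violates R2,R4
D3: legal
E3: violates R4
F3: violates R4
G3: legal
A3: violates R4
B3: violates R7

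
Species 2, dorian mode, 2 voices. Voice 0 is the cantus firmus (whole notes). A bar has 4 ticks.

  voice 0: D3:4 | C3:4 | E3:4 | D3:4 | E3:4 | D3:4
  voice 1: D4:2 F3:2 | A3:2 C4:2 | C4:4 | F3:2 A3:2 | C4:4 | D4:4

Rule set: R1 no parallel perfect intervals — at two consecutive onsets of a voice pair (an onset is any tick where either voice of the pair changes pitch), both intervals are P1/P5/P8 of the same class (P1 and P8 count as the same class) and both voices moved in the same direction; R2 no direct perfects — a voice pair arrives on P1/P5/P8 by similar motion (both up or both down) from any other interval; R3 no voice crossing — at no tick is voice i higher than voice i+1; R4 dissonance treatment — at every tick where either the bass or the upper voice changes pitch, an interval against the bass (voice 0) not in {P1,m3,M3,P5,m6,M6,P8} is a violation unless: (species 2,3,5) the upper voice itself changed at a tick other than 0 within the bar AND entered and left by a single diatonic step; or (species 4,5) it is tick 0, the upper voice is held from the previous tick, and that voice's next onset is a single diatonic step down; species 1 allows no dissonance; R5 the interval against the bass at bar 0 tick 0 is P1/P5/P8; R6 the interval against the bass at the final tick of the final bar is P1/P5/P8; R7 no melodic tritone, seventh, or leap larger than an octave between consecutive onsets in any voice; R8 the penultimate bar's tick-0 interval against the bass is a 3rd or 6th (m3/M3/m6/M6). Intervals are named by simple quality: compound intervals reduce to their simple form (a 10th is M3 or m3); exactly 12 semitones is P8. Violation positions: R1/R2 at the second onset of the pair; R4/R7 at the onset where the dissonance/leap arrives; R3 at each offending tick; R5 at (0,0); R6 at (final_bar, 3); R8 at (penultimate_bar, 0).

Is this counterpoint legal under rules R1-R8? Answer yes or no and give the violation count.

bar 0: v0=D3 v1=D4 (P8)
bar 1: v0=C3 v1=A3 (M6)
bar 2: v0=E3 v1=C4 (m6)
bar 3: v0=D3 v1=F3 (m3)
bar 4: v0=E3 v1=C4 (m6)
bar 5: v0=D3 v1=D4 (P8)

Yes (0 violations)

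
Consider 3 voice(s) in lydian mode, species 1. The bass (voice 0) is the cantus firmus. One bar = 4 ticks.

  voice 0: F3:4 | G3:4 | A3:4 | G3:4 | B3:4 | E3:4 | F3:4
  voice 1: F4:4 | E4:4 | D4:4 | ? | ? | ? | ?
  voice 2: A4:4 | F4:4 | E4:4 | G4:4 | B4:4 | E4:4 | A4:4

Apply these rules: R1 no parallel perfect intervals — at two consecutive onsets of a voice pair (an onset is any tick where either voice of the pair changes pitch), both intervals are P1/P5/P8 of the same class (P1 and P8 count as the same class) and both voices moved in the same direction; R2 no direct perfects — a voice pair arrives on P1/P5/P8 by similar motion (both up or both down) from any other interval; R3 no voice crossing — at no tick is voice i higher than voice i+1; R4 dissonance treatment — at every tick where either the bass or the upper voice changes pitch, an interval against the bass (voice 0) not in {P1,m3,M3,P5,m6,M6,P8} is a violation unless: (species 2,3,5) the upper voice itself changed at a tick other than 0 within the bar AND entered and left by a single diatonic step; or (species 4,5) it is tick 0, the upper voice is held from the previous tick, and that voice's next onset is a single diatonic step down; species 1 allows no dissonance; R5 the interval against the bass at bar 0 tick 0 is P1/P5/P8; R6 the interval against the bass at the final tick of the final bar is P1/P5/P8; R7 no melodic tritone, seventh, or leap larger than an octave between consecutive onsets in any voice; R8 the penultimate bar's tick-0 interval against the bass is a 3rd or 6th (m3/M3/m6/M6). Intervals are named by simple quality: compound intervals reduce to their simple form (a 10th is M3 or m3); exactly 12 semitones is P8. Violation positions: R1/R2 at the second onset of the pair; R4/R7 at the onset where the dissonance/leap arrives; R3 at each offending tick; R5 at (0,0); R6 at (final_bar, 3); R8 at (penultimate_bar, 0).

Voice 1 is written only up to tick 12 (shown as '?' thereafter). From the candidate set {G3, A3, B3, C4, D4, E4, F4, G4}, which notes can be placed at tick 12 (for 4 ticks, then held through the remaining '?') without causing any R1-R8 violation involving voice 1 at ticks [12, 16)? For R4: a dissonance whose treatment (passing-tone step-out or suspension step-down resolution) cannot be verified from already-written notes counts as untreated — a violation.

G3: violates R2
A3: violates R4
B3: legal
C4: violates R4
D4: legal
E4: legal
F4: violates R4
G4: violates R2

{B3, D4, E4}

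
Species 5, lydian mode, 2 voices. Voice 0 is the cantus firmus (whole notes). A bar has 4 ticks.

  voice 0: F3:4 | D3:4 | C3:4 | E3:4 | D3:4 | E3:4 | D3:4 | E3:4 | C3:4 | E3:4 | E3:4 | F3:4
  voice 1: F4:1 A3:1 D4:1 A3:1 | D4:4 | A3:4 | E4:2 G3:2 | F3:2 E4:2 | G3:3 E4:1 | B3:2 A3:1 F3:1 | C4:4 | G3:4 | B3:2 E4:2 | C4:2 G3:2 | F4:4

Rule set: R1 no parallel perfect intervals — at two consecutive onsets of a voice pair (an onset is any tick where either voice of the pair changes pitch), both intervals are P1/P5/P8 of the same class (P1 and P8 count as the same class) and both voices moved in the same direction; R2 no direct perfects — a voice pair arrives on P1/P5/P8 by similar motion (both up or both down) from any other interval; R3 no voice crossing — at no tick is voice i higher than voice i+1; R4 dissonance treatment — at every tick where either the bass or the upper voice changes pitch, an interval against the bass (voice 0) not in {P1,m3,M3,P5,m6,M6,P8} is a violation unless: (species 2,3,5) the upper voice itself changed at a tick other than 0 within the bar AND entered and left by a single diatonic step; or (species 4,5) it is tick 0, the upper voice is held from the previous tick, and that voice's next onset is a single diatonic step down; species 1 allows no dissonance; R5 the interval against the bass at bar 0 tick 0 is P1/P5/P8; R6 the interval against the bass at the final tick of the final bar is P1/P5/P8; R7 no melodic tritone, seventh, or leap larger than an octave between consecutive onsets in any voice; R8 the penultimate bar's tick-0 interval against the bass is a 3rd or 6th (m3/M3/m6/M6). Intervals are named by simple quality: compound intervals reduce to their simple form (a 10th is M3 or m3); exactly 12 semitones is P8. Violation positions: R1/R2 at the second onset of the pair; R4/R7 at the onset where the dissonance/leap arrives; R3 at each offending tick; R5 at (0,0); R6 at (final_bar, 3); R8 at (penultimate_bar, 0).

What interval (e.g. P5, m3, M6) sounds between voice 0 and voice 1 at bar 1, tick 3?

voice 0=D3 voice 1=D4 -> P8

P8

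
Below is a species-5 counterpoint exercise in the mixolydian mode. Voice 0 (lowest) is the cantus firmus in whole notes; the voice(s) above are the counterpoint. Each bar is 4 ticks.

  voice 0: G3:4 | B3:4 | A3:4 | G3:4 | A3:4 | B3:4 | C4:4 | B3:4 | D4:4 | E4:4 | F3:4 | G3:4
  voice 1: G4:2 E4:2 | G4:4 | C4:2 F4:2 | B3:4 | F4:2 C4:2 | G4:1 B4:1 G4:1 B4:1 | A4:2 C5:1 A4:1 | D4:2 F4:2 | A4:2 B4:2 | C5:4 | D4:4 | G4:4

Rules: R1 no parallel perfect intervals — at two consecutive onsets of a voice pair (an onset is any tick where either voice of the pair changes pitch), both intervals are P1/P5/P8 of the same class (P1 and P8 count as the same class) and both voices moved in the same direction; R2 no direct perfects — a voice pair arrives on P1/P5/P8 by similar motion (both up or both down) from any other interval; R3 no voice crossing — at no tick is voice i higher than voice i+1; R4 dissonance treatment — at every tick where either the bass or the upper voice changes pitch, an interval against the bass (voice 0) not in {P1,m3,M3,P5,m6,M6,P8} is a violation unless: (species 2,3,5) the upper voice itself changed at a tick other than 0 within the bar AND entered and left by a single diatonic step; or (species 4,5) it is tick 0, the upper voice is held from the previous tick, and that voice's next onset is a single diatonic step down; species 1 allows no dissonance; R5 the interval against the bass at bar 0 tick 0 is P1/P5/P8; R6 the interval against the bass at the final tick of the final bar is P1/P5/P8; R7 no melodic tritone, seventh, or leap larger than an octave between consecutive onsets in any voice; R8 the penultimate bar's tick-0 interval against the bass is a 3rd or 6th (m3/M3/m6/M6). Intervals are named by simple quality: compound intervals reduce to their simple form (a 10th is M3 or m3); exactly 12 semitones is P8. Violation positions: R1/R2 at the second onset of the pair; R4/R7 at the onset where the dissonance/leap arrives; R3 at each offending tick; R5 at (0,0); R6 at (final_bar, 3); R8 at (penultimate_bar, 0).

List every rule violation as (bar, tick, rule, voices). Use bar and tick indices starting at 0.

(3, 0, R7, (1,))
(4, 0, R7, (1,))
(7, 2, R4, (0, 1))
(8, 0, R2, (0, 1))
(10, 0, R7, (0,))
(10, 0, R7, (1,))
(11, 0, R2, (0, 1))

bar 0: v0=G3 v1=G4 downbeat P8
bar 1: v0=B3 v1=G4 downbeat m6
bar 2: v0=A3 v1=C4 downbeat m3
bar 3: v0=G3 v1=B3 downbeat M3
bar 4: v0=A3 v1=F4 downbeat m6
bar 5: v0=B3 v1=G4 downbeat m6
bar 6: v0=C4 v1=A4 downbeat M6
bar 7: v0=B3 v1=D4 downbeat m3
bar 8: v0=D4 v1=A4 downbeat P5
bar 9: v0=E4 v1=C5 downbeat m6
bar 10: v0=F3 v1=D4 downbeat M6
bar 11: v0=G3 v1=G4 downbeat P8
  -> R7 @ bar 3 tick 0 v(1,): F4->B3 leap 6st
  -> R7 @ bar 4 tick 0 v(1,): B3->F4 leap 6st
  -> R4 @ bar 7 tick 2 v(0, 1): B3/F4 TT untreated
  -> R2 @ bar 8 tick 0 v(0, 1): B3/F4 TT -> D4/A4 P5 similar
  -> R7 @ bar 10 tick 0 v(0,): E4->F3 leap 11st
  -> R7 @ bar 10 tick 0 v(1,): C5->D4 leap 10st
  -> R2 @ bar 11 tick 0 v(0, 1): F3/D4 M6 -> G3/G4 P8 similar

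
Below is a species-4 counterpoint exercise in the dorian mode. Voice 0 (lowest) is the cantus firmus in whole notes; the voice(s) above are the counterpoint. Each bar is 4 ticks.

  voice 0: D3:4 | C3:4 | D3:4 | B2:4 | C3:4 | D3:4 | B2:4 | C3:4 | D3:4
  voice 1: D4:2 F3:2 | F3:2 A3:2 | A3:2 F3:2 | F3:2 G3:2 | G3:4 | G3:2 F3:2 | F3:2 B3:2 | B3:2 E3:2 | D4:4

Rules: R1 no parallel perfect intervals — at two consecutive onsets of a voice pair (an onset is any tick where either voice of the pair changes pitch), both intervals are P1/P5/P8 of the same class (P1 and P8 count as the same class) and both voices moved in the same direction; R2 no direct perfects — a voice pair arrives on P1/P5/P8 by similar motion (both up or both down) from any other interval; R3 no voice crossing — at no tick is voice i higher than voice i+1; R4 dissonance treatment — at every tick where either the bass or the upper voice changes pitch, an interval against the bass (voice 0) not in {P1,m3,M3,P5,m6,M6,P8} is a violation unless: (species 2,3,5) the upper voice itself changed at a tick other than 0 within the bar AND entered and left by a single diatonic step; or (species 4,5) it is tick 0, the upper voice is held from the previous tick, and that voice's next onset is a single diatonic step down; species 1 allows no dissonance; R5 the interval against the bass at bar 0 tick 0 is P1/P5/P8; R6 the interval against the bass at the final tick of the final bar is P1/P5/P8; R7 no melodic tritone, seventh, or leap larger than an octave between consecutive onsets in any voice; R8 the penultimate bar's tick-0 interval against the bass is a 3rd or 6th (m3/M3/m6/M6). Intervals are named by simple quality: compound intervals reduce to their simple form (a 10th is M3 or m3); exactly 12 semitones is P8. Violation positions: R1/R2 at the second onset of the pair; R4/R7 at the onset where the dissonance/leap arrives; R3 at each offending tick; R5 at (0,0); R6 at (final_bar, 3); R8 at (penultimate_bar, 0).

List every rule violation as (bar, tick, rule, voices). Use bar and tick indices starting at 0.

(1, 0, R4, (0, 1))
(3, 0, R4, (0, 1))
(6, 0, R4, (0, 1))
(6, 2, R7, (1,))
(7, 0, R4, (0, 1))
(7, 0, R8, (0, 1))
(8, 0, R2, (0, 1))
(8, 0, R7, (1,))

bar 0: v0=D3 v1=D4 downbeat P8
bar 1: v0=C3 v1=F3 downbeat P4
bar 2: v0=D3 v1=A3 downbeat P5
bar 3: v0=B2 v1=F3 downbeat TT
bar 4: v0=C3 v1=G3 downbeat P5
bar 5: v0=D3 v1=G3 downbeat P4
bar 6: v0=B2 v1=F3 downbeat TT
bar 7: v0=C3 v1=B3 downbeat M7
bar 8: v0=D3 v1=D4 downbeat P8
  -> R4 @ bar 1 tick 0 v(0, 1): C3/F3 P4 untreated
  -> R4 @ bar 3 tick 0 v(0, 1): B2/F3 TT untreated
  -> R4 @ bar 6 tick 0 v(0, 1): B2/F3 TT untreated
  -> R7 @ bar 6 tick 2 v(1,): F3->B3 leap 6st
  -> R4 @ bar 7 tick 0 v(0, 1): C3/B3 M7 untreated
  -> R8 @ bar 7 tick 0 v(0, 1): penult M7 not 3rd/6th
  -> R2 @ bar 8 tick 0 v(0, 1): C3/E3 M3 -> D3/D4 P8 similar
  -> R7 @ bar 8 tick 0 v(1,): E3->D4 leap 10st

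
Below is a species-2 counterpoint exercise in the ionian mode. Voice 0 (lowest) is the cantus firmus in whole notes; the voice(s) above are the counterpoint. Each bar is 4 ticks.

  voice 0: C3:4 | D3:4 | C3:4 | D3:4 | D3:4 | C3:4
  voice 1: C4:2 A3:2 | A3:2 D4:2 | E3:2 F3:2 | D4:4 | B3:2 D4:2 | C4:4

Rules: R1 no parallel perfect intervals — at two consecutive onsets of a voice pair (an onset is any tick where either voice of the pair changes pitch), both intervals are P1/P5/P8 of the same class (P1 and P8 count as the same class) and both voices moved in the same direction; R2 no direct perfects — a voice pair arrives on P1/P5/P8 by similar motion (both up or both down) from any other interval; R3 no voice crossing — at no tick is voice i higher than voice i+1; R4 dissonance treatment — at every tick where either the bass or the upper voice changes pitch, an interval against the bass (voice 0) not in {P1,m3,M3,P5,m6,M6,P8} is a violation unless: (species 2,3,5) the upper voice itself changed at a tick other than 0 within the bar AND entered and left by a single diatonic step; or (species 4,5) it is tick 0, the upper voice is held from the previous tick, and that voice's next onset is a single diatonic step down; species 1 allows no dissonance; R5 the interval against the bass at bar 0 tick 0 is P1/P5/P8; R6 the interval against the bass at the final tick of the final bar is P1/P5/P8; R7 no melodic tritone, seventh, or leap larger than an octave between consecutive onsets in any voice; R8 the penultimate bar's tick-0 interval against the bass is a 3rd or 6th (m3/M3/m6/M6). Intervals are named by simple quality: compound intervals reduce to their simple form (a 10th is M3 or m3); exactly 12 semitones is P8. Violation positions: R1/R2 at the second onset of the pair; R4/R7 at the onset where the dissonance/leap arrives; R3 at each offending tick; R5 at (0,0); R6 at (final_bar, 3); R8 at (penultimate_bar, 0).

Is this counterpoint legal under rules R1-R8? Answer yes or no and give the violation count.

bar 0: v0=C3 v1=C4 (P8)
bar 1: v0=D3 v1=A3 (P5)
bar 2: v0=C3 v1=E3 (M3)
bar 3: v0=D3 v1=D4 (P8)
bar 4: v0=D3 v1=B3 (M6)
bar 5: v0=C3 v1=C4 (P8)
  R7 @ bar2.0: D4->E3 leap 10st
  R4 @ bar2.2: C3/F3 P4 untreated
  R2 @ bar3.0: C3/F3 P4 -> D3/D4 P8 similar
  R1 @ bar5.0: D3/D4 P8 -> C3/C4 P8 similar

No (4 violations)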